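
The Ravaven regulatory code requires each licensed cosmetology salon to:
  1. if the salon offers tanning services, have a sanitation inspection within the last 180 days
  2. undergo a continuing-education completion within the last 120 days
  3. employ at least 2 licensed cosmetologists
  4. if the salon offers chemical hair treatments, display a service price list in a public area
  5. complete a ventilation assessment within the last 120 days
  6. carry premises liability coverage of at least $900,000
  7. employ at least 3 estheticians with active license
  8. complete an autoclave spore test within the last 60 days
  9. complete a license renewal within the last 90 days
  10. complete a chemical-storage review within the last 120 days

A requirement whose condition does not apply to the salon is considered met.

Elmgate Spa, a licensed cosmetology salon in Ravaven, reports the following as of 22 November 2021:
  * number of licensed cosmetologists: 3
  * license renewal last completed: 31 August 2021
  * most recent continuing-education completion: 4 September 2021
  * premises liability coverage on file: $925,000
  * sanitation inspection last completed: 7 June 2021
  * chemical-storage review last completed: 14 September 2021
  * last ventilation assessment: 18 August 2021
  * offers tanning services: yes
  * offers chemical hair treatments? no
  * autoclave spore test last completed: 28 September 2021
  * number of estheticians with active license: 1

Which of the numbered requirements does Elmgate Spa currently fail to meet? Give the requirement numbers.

1. condition 'offers tanning services' holds; sanitation inspection 168 days ago vs limit 180 → met
2. continuing-education completion 79 days ago vs limit 120 → met
3. licensed cosmetologists 3 ≥ 2 → met
4. condition 'offers chemical hair treatments' does not hold → requirement n/a → met
5. ventilation assessment 96 days ago vs limit 120 → met
6. premises liability coverage $925,000 ≥ $900,000 → met
7. estheticians with active license 1 < 3 → not met
8. autoclave spore test 55 days ago vs limit 60 → met
9. license renewal 83 days ago vs limit 90 → met
10. chemical-storage review 69 days ago vs limit 120 → met
Not met: 7

7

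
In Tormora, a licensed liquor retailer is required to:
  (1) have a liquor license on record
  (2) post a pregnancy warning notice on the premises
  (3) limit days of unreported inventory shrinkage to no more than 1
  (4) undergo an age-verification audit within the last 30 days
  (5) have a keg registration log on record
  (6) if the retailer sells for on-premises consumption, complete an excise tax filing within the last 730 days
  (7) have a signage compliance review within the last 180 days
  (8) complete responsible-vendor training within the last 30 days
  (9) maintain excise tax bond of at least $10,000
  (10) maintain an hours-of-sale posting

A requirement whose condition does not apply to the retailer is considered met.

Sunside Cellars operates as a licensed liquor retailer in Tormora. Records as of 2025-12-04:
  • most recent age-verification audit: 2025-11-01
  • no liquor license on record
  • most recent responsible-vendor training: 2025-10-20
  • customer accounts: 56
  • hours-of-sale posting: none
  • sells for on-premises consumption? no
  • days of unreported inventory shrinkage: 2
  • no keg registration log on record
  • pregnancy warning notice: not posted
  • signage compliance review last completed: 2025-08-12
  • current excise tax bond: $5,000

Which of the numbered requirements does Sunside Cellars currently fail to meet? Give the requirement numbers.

1, 2, 3, 4, 5, 8, 9, 10

1. liquor license absent → not met
2. pregnancy warning notice absent → not met
3. days of unreported inventory shrinkage 2 > 1 → not met
4. age-verification audit 33 days ago vs limit 30 → not met
5. keg registration log absent → not met
6. condition 'sells for on-premises consumption' does not hold → requirement n/a → met
7. signage compliance review 114 days ago vs limit 180 → met
8. responsible-vendor training 45 days ago vs limit 30 → not met
9. excise tax bond $5,000 < $10,000 → not met
10. hours-of-sale posting absent → not met
Not met: 1, 2, 3, 4, 5, 8, 9, 10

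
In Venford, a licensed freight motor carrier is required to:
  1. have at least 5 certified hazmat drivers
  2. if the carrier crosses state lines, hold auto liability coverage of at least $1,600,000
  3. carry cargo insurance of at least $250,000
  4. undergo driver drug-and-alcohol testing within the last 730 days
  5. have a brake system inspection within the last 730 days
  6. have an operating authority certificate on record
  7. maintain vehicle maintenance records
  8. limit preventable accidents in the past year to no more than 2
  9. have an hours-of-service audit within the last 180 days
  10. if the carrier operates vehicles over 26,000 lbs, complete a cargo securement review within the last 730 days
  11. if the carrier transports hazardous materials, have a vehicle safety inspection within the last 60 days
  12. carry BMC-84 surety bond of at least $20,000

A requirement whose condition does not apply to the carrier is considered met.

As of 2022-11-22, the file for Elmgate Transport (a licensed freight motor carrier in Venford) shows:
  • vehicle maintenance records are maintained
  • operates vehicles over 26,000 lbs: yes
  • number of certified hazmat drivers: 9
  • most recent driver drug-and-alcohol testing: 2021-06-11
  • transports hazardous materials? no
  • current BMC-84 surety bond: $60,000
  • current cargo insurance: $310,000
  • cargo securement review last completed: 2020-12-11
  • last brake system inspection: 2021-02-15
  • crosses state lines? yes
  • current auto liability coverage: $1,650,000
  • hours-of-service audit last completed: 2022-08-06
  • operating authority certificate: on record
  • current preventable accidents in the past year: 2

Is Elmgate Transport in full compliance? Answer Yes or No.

1. certified hazmat drivers 9 ≥ 5 → met
2. condition 'crosses state lines' holds; auto liability coverage $1,650,000 ≥ $1,600,000 → met
3. cargo insurance $310,000 ≥ $250,000 → met
4. driver drug-and-alcohol testing 529 days ago vs limit 730 → met
5. brake system inspection 645 days ago vs limit 730 → met
6. operating authority certificate present → met
7. vehicle maintenance records present → met
8. preventable accidents in the past year 2 ≤ 2 → met
9. hours-of-service audit 108 days ago vs limit 180 → met
10. condition 'operates vehicles over 26,000 lbs' holds; cargo securement review 711 days ago vs limit 730 → met
11. condition 'transports hazardous materials' does not hold → requirement n/a → met
12. BMC-84 surety bond $60,000 ≥ $20,000 → met
All met.

Yes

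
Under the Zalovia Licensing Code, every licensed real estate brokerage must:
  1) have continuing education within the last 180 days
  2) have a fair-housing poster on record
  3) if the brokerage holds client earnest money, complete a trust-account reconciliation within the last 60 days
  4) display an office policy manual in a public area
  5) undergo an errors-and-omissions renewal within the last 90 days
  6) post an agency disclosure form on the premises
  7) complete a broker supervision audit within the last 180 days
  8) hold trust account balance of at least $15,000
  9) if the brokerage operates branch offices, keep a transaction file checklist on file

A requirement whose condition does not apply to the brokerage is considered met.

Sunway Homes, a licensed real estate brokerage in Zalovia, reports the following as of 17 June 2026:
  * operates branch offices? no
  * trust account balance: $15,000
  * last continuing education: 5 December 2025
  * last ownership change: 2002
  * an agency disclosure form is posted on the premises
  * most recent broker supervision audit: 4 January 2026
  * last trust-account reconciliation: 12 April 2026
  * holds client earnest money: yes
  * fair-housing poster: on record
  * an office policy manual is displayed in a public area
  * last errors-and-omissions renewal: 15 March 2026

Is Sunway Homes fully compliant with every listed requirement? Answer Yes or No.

1. continuing education 194 days ago vs limit 180 → not met
2. fair-housing poster present → met
3. condition 'holds client earnest money' holds; trust-account reconciliation 66 days ago vs limit 60 → not met
4. office policy manual present → met
5. errors-and-omissions renewal 94 days ago vs limit 90 → not met
6. agency disclosure form present → met
7. broker supervision audit 164 days ago vs limit 180 → met
8. trust account balance $15,000 ≥ $15,000 → met
9. condition 'operates branch offices' does not hold → requirement n/a → met
Not met: 1, 3, 5

No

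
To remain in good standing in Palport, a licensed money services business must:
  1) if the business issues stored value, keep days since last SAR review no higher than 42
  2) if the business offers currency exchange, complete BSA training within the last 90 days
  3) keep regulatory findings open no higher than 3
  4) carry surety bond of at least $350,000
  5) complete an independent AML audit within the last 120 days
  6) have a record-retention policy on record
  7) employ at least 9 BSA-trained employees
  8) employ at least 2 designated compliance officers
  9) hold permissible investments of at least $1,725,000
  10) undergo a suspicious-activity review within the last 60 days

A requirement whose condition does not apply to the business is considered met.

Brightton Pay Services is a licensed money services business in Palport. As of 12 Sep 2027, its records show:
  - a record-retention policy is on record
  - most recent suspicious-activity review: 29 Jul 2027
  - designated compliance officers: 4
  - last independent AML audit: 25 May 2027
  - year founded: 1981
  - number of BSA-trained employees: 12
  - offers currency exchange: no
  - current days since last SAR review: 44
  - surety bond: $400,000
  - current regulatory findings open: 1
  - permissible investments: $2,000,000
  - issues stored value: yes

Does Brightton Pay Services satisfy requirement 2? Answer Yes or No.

Yes

2. condition 'offers currency exchange' does not hold → requirement n/a → met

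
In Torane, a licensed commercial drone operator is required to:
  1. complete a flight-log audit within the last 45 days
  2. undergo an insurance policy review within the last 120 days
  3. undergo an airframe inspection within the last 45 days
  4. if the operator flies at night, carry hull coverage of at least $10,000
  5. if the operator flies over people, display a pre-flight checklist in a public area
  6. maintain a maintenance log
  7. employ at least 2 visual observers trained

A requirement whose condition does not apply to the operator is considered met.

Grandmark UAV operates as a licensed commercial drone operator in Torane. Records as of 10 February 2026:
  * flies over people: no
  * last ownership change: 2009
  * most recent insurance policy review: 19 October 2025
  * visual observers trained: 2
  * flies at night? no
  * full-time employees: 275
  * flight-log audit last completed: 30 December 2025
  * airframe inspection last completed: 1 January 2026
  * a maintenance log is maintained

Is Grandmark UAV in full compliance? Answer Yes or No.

1. flight-log audit 42 days ago vs limit 45 → met
2. insurance policy review 114 days ago vs limit 120 → met
3. airframe inspection 40 days ago vs limit 45 → met
4. condition 'flies at night' does not hold → requirement n/a → met
5. condition 'flies over people' does not hold → requirement n/a → met
6. maintenance log present → met
7. visual observers trained 2 ≥ 2 → met
All met.

Yes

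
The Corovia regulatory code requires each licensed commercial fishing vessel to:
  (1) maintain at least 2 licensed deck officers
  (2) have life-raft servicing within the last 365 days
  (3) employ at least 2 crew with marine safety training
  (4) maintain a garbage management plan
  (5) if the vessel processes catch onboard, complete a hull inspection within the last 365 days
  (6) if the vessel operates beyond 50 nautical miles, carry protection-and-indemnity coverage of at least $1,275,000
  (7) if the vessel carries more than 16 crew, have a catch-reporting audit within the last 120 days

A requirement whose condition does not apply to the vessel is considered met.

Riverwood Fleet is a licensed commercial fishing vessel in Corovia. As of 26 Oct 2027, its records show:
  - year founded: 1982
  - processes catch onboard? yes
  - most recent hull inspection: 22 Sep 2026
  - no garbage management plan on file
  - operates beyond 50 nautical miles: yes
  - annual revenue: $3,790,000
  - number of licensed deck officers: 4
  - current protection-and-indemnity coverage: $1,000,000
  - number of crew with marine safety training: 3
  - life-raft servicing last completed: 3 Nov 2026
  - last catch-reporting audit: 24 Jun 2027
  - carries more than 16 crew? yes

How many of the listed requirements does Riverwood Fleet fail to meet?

4

1. licensed deck officers 4 ≥ 2 → met
2. life-raft servicing 357 days ago vs limit 365 → met
3. crew with marine safety training 3 ≥ 2 → met
4. garbage management plan absent → not met
5. condition 'processes catch onboard' holds; hull inspection 399 days ago vs limit 365 → not met
6. condition 'operates beyond 50 nautical miles' holds; protection-and-indemnity coverage $1,000,000 < $1,275,000 → not met
7. condition 'carries more than 16 crew' holds; catch-reporting audit 124 days ago vs limit 120 → not met
Not met: 4 of 7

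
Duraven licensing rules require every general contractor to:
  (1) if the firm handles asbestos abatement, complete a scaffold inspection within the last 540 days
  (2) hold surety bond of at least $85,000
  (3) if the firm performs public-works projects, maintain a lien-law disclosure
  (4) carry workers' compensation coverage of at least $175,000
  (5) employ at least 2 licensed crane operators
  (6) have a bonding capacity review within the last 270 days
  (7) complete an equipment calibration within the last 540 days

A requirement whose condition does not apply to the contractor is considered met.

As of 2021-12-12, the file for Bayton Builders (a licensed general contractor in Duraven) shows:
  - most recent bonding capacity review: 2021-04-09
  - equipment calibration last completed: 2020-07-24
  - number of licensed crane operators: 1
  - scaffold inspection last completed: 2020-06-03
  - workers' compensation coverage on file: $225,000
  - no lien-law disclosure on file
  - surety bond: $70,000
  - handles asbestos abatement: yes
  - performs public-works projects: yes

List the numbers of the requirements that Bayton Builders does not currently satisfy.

1, 2, 3, 5

1. condition 'handles asbestos abatement' holds; scaffold inspection 557 days ago vs limit 540 → not met
2. surety bond $70,000 < $85,000 → not met
3. condition 'performs public-works projects' holds; lien-law disclosure absent → not met
4. workers' compensation coverage $225,000 ≥ $175,000 → met
5. licensed crane operators 1 < 2 → not met
6. bonding capacity review 247 days ago vs limit 270 → met
7. equipment calibration 506 days ago vs limit 540 → met
Not met: 1, 2, 3, 5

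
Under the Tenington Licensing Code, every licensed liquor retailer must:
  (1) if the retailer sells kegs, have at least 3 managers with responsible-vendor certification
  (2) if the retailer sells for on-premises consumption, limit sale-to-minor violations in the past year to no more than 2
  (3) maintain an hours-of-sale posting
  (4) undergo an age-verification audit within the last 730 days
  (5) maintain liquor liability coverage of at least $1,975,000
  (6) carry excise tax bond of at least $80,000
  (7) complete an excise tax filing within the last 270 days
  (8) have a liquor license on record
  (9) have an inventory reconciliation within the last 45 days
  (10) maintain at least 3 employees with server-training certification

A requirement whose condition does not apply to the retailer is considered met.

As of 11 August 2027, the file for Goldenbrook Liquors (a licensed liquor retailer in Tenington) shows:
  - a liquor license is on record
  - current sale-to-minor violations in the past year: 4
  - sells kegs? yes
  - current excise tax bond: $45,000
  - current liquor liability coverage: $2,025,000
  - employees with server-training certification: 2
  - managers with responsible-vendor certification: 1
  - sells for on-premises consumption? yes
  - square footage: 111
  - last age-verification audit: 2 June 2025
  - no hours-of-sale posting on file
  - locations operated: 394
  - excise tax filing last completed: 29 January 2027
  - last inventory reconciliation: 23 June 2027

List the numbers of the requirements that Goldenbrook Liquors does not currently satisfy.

1, 2, 3, 4, 6, 9, 10

1. condition 'sells kegs' holds; managers with responsible-vendor certification 1 < 3 → not met
2. condition 'sells for on-premises consumption' holds; sale-to-minor violations in the past year 4 > 2 → not met
3. hours-of-sale posting absent → not met
4. age-verification audit 800 days ago vs limit 730 → not met
5. liquor liability coverage $2,025,000 ≥ $1,975,000 → met
6. excise tax bond $45,000 < $80,000 → not met
7. excise tax filing 194 days ago vs limit 270 → met
8. liquor license present → met
9. inventory reconciliation 49 days ago vs limit 45 → not met
10. employees with server-training certification 2 < 3 → not met
Not met: 1, 2, 3, 4, 6, 9, 10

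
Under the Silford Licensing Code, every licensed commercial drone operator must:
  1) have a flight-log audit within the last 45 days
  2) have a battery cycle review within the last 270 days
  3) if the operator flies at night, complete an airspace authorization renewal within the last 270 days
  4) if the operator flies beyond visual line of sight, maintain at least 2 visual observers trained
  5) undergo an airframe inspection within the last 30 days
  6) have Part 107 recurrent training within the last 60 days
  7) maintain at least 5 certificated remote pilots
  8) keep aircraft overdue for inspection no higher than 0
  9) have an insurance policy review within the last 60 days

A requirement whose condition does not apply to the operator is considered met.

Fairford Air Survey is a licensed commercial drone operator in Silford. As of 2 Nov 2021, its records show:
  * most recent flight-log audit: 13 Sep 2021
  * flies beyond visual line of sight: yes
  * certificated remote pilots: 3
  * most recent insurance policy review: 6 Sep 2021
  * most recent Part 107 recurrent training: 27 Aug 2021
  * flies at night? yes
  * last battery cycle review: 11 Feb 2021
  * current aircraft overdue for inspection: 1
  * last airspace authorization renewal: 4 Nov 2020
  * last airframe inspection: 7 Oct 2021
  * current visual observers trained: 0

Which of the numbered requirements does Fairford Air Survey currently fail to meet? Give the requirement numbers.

1. flight-log audit 50 days ago vs limit 45 → not met
2. battery cycle review 264 days ago vs limit 270 → met
3. condition 'flies at night' holds; airspace authorization renewal 363 days ago vs limit 270 → not met
4. condition 'flies beyond visual line of sight' holds; visual observers trained 0 < 2 → not met
5. airframe inspection 26 days ago vs limit 30 → met
6. Part 107 recurrent training 67 days ago vs limit 60 → not met
7. certificated remote pilots 3 < 5 → not met
8. aircraft overdue for inspection 1 > 0 → not met
9. insurance policy review 57 days ago vs limit 60 → met
Not met: 1, 3, 4, 6, 7, 8

1, 3, 4, 6, 7, 8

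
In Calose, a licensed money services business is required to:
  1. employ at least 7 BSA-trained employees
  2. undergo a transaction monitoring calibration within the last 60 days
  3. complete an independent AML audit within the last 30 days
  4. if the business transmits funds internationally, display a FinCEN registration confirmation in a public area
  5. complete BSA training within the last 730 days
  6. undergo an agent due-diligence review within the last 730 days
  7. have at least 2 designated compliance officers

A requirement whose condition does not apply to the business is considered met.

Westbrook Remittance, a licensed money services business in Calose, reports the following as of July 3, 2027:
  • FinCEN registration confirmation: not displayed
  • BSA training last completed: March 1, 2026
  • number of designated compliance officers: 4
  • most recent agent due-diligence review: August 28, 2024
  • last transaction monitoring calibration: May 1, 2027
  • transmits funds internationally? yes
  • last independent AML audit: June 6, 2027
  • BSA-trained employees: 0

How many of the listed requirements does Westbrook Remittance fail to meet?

4

1. BSA-trained employees 0 < 7 → not met
2. transaction monitoring calibration 63 days ago vs limit 60 → not met
3. independent AML audit 27 days ago vs limit 30 → met
4. condition 'transmits funds internationally' holds; FinCEN registration confirmation absent → not met
5. BSA training 489 days ago vs limit 730 → met
6. agent due-diligence review 1039 days ago vs limit 730 → not met
7. designated compliance officers 4 ≥ 2 → met
Not met: 4 of 7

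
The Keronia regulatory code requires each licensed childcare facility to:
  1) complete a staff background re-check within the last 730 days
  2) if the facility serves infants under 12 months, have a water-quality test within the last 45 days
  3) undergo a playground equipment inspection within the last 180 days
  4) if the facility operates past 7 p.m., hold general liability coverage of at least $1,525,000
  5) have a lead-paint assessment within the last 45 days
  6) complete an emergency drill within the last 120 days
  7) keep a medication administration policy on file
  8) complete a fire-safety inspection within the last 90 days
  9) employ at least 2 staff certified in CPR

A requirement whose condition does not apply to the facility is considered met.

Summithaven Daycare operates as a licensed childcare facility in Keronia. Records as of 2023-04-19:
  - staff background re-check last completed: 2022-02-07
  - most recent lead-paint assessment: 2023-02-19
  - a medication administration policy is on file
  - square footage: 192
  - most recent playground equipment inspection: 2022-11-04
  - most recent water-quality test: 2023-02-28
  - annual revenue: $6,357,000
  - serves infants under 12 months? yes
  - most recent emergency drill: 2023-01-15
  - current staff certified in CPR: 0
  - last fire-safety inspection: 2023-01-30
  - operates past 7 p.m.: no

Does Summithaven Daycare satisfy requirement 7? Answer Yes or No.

Yes

7. medication administration policy present → met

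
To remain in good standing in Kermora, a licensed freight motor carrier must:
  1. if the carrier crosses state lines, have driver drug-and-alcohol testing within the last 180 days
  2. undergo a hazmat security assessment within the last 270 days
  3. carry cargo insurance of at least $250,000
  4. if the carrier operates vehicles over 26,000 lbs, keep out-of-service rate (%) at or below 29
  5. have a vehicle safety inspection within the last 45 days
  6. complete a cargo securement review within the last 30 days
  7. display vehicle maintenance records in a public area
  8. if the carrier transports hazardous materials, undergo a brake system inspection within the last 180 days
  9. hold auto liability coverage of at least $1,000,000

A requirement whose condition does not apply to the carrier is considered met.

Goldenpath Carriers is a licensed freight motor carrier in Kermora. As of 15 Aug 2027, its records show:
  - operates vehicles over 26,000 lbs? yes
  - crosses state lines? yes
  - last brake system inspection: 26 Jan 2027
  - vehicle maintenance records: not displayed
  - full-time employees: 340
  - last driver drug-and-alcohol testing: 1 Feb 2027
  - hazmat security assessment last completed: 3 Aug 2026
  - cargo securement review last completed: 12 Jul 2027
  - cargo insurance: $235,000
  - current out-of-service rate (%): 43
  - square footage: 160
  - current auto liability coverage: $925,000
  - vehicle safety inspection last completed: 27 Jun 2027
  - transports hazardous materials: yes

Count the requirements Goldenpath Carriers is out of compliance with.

9

1. condition 'crosses state lines' holds; driver drug-and-alcohol testing 195 days ago vs limit 180 → not met
2. hazmat security assessment 377 days ago vs limit 270 → not met
3. cargo insurance $235,000 < $250,000 → not met
4. condition 'operates vehicles over 26,000 lbs' holds; out-of-service rate (%) 43 > 29 → not met
5. vehicle safety inspection 49 days ago vs limit 45 → not met
6. cargo securement review 34 days ago vs limit 30 → not met
7. vehicle maintenance records absent → not met
8. condition 'transports hazardous materials' holds; brake system inspection 201 days ago vs limit 180 → not met
9. auto liability coverage $925,000 < $1,000,000 → not met
Not met: 9 of 9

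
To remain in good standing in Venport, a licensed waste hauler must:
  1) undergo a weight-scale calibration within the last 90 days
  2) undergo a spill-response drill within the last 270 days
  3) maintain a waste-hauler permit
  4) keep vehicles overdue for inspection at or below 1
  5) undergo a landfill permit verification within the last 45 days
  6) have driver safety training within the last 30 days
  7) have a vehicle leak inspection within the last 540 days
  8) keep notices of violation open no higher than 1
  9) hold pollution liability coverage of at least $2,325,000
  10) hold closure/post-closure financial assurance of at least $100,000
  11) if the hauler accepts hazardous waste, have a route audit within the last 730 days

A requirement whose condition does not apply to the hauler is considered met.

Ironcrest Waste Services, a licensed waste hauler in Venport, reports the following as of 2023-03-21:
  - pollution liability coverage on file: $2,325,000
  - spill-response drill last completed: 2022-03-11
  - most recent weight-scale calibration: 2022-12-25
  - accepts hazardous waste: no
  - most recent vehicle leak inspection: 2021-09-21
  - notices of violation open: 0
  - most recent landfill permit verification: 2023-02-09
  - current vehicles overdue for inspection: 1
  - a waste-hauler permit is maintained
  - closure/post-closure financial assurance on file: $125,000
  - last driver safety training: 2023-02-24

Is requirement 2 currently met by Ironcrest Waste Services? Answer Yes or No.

2. spill-response drill 375 days ago vs limit 270 → not met

No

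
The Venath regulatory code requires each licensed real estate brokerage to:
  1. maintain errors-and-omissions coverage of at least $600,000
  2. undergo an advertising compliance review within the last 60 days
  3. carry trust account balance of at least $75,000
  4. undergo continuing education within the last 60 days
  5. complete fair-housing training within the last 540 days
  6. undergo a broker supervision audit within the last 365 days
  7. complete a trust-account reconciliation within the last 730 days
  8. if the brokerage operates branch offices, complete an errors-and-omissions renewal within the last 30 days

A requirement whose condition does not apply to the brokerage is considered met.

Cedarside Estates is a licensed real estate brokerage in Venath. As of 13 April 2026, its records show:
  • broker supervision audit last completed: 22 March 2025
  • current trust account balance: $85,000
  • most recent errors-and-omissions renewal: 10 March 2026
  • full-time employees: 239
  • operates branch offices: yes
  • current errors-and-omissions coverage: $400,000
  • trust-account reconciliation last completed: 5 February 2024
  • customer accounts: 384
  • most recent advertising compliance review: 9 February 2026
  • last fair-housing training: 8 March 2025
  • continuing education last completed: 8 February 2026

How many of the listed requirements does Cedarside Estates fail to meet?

6

1. errors-and-omissions coverage $400,000 < $600,000 → not met
2. advertising compliance review 63 days ago vs limit 60 → not met
3. trust account balance $85,000 ≥ $75,000 → met
4. continuing education 64 days ago vs limit 60 → not met
5. fair-housing training 401 days ago vs limit 540 → met
6. broker supervision audit 387 days ago vs limit 365 → not met
7. trust-account reconciliation 798 days ago vs limit 730 → not met
8. condition 'operates branch offices' holds; errors-and-omissions renewal 34 days ago vs limit 30 → not met
Not met: 6 of 8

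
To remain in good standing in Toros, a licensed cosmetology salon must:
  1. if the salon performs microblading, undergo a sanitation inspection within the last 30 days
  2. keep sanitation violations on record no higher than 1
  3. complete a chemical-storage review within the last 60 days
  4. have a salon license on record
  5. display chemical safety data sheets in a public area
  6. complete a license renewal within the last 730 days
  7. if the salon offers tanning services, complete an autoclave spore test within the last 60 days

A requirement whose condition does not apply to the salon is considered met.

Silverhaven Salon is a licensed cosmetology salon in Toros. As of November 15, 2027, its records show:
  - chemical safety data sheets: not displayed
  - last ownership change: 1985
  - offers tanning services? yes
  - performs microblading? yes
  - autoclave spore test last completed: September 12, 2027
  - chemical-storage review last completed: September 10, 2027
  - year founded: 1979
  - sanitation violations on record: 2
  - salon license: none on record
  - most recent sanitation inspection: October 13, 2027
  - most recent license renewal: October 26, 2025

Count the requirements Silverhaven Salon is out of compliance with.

7

1. condition 'performs microblading' holds; sanitation inspection 33 days ago vs limit 30 → not met
2. sanitation violations on record 2 > 1 → not met
3. chemical-storage review 66 days ago vs limit 60 → not met
4. salon license absent → not met
5. chemical safety data sheets absent → not met
6. license renewal 750 days ago vs limit 730 → not met
7. condition 'offers tanning services' holds; autoclave spore test 64 days ago vs limit 60 → not met
Not met: 7 of 7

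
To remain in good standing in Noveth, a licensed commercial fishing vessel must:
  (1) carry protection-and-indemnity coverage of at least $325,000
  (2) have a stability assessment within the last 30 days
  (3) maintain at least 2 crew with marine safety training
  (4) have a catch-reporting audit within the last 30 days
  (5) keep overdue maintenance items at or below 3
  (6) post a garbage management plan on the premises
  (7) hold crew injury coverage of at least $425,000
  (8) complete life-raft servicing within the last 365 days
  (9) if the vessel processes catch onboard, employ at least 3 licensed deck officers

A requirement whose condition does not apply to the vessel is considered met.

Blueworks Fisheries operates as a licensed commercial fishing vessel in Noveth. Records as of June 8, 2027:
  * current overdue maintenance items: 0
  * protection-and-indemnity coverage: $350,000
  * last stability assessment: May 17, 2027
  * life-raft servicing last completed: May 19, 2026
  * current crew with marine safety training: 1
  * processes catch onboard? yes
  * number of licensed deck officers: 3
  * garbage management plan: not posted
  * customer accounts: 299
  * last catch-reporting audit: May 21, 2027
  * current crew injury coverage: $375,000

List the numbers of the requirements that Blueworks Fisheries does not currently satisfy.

3, 6, 7, 8

1. protection-and-indemnity coverage $350,000 ≥ $325,000 → met
2. stability assessment 22 days ago vs limit 30 → met
3. crew with marine safety training 1 < 2 → not met
4. catch-reporting audit 18 days ago vs limit 30 → met
5. overdue maintenance items 0 ≤ 3 → met
6. garbage management plan absent → not met
7. crew injury coverage $375,000 < $425,000 → not met
8. life-raft servicing 385 days ago vs limit 365 → not met
9. condition 'processes catch onboard' holds; licensed deck officers 3 ≥ 3 → met
Not met: 3, 6, 7, 8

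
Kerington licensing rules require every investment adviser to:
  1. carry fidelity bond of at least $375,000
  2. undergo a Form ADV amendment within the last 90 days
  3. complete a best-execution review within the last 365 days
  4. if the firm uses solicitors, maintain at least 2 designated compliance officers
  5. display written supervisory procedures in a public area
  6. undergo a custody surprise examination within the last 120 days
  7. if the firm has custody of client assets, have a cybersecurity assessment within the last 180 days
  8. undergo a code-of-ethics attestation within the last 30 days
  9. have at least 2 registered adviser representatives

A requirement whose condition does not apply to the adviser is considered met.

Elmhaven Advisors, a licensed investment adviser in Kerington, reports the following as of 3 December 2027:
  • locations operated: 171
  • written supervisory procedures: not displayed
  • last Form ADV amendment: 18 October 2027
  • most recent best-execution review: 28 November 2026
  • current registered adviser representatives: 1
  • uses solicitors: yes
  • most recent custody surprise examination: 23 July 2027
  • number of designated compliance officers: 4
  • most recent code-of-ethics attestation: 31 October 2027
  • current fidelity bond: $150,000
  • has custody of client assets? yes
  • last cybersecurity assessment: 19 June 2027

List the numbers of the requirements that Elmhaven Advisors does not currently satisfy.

1, 3, 5, 6, 8, 9

1. fidelity bond $150,000 < $375,000 → not met
2. Form ADV amendment 46 days ago vs limit 90 → met
3. best-execution review 370 days ago vs limit 365 → not met
4. condition 'uses solicitors' holds; designated compliance officers 4 ≥ 2 → met
5. written supervisory procedures absent → not met
6. custody surprise examination 133 days ago vs limit 120 → not met
7. condition 'has custody of client assets' holds; cybersecurity assessment 167 days ago vs limit 180 → met
8. code-of-ethics attestation 33 days ago vs limit 30 → not met
9. registered adviser representatives 1 < 2 → not met
Not met: 1, 3, 5, 6, 8, 9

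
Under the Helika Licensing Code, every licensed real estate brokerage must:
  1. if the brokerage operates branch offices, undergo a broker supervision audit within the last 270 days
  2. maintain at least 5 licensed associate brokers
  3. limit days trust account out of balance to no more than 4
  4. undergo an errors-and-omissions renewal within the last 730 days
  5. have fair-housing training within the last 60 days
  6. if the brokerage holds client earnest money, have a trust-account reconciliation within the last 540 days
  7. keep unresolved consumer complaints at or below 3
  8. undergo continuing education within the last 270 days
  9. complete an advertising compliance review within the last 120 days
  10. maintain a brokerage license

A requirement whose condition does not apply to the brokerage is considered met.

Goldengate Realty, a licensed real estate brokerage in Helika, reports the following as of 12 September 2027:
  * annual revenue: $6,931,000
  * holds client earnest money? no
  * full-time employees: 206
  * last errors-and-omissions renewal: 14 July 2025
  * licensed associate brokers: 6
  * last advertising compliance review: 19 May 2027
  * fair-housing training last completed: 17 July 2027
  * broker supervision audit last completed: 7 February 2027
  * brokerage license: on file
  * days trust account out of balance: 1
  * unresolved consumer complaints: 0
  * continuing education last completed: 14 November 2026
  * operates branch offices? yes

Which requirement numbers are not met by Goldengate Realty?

1. condition 'operates branch offices' holds; broker supervision audit 217 days ago vs limit 270 → met
2. licensed associate brokers 6 ≥ 5 → met
3. days trust account out of balance 1 ≤ 4 → met
4. errors-and-omissions renewal 790 days ago vs limit 730 → not met
5. fair-housing training 57 days ago vs limit 60 → met
6. condition 'holds client earnest money' does not hold → requirement n/a → met
7. unresolved consumer complaints 0 ≤ 3 → met
8. continuing education 302 days ago vs limit 270 → not met
9. advertising compliance review 116 days ago vs limit 120 → met
10. brokerage license present → met
Not met: 4, 8

4, 8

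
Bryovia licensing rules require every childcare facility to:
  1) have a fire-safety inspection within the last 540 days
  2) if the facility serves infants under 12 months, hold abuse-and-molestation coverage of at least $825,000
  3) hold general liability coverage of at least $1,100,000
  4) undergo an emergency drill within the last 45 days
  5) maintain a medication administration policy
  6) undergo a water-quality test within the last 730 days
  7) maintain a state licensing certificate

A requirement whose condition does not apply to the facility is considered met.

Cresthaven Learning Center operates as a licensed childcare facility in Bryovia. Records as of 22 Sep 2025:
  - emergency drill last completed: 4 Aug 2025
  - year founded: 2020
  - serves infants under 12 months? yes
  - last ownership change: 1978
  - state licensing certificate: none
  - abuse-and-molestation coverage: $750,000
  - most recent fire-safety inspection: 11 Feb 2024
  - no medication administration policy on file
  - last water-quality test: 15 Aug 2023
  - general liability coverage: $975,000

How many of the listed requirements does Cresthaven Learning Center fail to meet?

1. fire-safety inspection 589 days ago vs limit 540 → not met
2. condition 'serves infants under 12 months' holds; abuse-and-molestation coverage $750,000 < $825,000 → not met
3. general liability coverage $975,000 < $1,100,000 → not met
4. emergency drill 49 days ago vs limit 45 → not met
5. medication administration policy absent → not met
6. water-quality test 769 days ago vs limit 730 → not met
7. state licensing certificate absent → not met
Not met: 7 of 7

7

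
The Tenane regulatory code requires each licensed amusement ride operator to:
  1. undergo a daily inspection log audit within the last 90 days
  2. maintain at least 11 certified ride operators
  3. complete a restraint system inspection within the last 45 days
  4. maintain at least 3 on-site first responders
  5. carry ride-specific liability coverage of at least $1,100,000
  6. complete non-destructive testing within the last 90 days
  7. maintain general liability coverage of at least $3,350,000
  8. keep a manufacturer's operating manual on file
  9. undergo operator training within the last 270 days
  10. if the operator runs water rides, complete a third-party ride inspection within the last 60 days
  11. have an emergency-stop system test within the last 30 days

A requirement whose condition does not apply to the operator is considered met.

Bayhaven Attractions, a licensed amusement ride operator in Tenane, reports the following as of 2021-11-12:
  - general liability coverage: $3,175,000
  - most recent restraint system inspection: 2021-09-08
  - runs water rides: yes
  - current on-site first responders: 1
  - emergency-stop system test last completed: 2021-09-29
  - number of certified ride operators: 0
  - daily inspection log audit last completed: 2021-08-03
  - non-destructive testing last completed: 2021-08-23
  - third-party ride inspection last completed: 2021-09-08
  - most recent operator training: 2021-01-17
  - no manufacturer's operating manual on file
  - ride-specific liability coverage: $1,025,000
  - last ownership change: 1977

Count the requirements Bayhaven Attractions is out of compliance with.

10

1. daily inspection log audit 101 days ago vs limit 90 → not met
2. certified ride operators 0 < 11 → not met
3. restraint system inspection 65 days ago vs limit 45 → not met
4. on-site first responders 1 < 3 → not met
5. ride-specific liability coverage $1,025,000 < $1,100,000 → not met
6. non-destructive testing 81 days ago vs limit 90 → met
7. general liability coverage $3,175,000 < $3,350,000 → not met
8. manufacturer's operating manual absent → not met
9. operator training 299 days ago vs limit 270 → not met
10. condition 'runs water rides' holds; third-party ride inspection 65 days ago vs limit 60 → not met
11. emergency-stop system test 44 days ago vs limit 30 → not met
Not met: 10 of 11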